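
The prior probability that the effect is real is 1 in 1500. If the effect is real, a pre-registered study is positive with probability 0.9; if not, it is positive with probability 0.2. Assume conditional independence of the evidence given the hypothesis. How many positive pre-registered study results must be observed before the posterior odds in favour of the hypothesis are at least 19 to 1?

Prior odds = (1/1500)/(1499/1500) = 1/1499.
Likelihood ratio of a positive = 0.9/0.2 = 4.5.
Target odds = 19.
Require 4.5ⁿ ≥ 19 ÷ (1/1499) = 28481.
4.5⁶ = 8303.765625 falls short of 28481 but 4.5⁷ = 4782969/128 reaches it, so n = 7.

7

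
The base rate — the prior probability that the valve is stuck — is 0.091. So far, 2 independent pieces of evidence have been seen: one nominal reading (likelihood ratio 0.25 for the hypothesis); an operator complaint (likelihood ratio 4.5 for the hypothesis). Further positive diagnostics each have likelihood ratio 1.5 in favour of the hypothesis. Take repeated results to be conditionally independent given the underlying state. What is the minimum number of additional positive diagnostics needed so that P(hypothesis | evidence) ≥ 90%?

Prior odds = 0.091/0.909 = 91/909.
Combined Bayes factor of the evidence already in hand = 0.25 × 4.5 = 1.125.
Odds after that evidence = (91/909) × 1.125 = 91/808.
Target odds = 0.9/0.1 = 9.
Need 1.5ⁿ ≥ 9 ÷ (91/808) = 7272/91.
1.5¹⁰ = 59049/1024 falls short of 7272/91 but 1.5¹¹ = 177147/2048 reaches it, so n = 11.

11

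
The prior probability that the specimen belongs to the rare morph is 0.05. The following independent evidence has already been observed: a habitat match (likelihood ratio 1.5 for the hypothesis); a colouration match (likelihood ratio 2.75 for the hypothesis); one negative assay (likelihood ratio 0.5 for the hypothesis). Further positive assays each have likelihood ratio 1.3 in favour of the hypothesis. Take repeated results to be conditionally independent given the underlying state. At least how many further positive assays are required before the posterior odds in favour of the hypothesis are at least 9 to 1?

Prior odds = 0.05/0.95 = 1/19.
Combined Bayes factor of the evidence already in hand = 1.5 × 2.75 × 0.5 = 2.0625.
Odds after that evidence = (1/19) × 2.0625 = 33/304.
Target odds = 9.
Need 1.3ⁿ ≥ 9 ÷ (33/304) = 912/11.
1.3¹⁶ ≈66.5417 falls short of 912/11 but 1.3¹⁷ ≈86.5042 reaches it, so n = 17.

17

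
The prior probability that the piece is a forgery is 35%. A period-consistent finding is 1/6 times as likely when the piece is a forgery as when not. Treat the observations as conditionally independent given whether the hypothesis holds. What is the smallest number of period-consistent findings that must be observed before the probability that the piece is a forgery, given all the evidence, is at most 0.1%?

4

Prior odds = 0.35/0.65 = 7/13.
Likelihood ratio per period-consistent finding = 1/6.
Target posterior odds = 0.001/0.999 = 1/999.
Require (1/6)ⁿ ≤ 1/999 ÷ (7/13) = 13/6993.
(1/6)³ = 1/216 is still above 13/6993 but (1/6)⁴ = 1/1296 is at or below it, so n = 4.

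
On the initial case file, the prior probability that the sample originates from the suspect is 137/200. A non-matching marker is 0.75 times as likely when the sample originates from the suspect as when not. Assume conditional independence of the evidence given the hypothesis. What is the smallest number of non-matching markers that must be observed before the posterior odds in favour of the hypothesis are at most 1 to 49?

17

Prior odds = 0.685/0.315 = 137/63.
Likelihood ratio per non-matching marker = 0.75.
Target odds = 1/49.
Require 0.75ⁿ ≤ 1/49 ÷ (137/63) = 9/959.
0.75¹⁶ ≈0.0100226 is still above 9/959 but 0.75¹⁷ ≈0.00751695 is at or below it, so n = 17.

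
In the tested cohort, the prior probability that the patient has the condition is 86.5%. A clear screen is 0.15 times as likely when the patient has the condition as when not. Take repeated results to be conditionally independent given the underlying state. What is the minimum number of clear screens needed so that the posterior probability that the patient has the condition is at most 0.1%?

Prior odds: 0.865 ÷ 0.135 = 173/27.
Likelihood ratio per clear screen = 0.15.
Target odds: 0.001 ÷ 0.999 = 1/999.
Need (173/27) × 0.15ⁿ ≤ 1/999, i.e. 0.15ⁿ ≤ 1/6401.
0.15⁴ = 81/160000 is still above 1/6401 but 0.15⁵ = 243/3200000 is at or below it, so n = 5.

5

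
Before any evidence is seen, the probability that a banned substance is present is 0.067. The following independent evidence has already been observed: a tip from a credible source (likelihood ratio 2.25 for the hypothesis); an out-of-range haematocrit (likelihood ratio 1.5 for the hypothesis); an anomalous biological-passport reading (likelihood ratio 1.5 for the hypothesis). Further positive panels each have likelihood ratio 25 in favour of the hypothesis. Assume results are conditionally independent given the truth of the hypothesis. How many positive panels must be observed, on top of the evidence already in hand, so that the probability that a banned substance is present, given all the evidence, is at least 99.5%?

2

Prior odds = 0.067/0.933 = 67/933.
Combined Bayes factor of the evidence already in hand = 2.25 × 1.5 × 1.5 = 5.0625.
Odds after that evidence = (67/933) × 5.0625 = 1809/4976.
Target odds = 0.995/0.005 = 199.
Need 25ⁿ ≥ 199 ÷ (1809/4976) = 990224/1809.
25¹ = 25 falls short of 990224/1809 but 25² = 625 reaches it, so n = 2.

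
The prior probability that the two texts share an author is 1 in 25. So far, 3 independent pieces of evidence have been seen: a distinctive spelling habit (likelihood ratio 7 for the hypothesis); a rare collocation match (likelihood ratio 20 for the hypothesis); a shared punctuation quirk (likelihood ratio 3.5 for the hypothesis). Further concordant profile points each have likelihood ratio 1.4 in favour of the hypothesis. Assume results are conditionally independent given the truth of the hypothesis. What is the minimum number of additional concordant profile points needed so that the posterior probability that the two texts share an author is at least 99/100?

5

Prior odds = 0.04/0.96 = 1/24.
Combined Bayes factor of the evidence already in hand = 7 × 20 × 3.5 = 490.
Odds after that evidence = (1/24) × 490 = 245/12.
Target odds = 0.99/0.01 = 99.
Need 1.4ⁿ ≥ 99 ÷ (245/12) = 1188/245.
1.4⁴ = 3.8416 falls short of 1188/245 but 1.4⁵ = 5.37824 reaches it, so n = 5.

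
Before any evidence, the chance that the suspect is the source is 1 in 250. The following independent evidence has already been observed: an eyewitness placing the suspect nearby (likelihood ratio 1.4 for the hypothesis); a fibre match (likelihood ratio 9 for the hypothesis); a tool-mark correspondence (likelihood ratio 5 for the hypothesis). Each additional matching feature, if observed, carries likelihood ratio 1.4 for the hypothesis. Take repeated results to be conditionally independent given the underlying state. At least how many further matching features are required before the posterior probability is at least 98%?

16

Prior odds = 0.004/0.996 = 1/249.
Combined Bayes factor of the evidence already in hand = 1.4 × 9 × 5 = 63.
Odds after that evidence = (1/249) × 63 = 21/83.
Target odds = 0.98/0.02 = 49.
Need 1.4ⁿ ≥ 49 ÷ (21/83) = 581/3.
1.4¹⁵ ≈155.568 falls short of 581/3 but 1.4¹⁶ ≈217.795 reaches it, so n = 16.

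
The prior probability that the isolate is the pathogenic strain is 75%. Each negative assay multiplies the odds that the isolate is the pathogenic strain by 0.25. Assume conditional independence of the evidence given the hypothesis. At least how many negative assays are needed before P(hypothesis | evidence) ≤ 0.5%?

5

Prior odds = 0.75/0.25 = 3.
Likelihood ratio per negative assay = 0.25.
Target odds: 0.005 ÷ 0.995 = 1/199.
Require 0.25ⁿ ≤ 1/199 ÷ 3 = 1/597.
0.25⁴ = 0.00390625 is still above 1/597 but 0.25⁵ = 1/1024 is at or below it, so n = 5.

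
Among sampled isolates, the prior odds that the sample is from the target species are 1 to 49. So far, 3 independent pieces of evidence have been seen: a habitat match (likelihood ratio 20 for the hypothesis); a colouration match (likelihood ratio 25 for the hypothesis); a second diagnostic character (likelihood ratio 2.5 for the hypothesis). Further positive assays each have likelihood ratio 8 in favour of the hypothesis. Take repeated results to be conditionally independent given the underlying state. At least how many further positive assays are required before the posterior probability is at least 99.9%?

Prior odds = 1/49.
Combined Bayes factor of the evidence already in hand = 20 × 25 × 2.5 = 1250.
Odds after that evidence = (1/49) × 1250 = 1250/49.
Target odds = 0.999/0.001 = 999.
Need 8ⁿ ≥ 999 ÷ (1250/49) = 39.1608.
8¹ = 8 falls short of 39.1608 but 8² = 64 reaches it, so n = 2.

2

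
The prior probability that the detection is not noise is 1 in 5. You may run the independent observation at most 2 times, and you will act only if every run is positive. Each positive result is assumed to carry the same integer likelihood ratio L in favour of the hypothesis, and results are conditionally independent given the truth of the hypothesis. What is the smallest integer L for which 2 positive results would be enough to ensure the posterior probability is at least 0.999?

Prior odds = 0.2/0.8 = 0.25.
Target odds = 0.999/0.001 = 999.
Need L² ≥ 999 ÷ 0.25 = 3996.
63² = 3969 < 3996 ≤ 4096 = 64², so L = 64.

64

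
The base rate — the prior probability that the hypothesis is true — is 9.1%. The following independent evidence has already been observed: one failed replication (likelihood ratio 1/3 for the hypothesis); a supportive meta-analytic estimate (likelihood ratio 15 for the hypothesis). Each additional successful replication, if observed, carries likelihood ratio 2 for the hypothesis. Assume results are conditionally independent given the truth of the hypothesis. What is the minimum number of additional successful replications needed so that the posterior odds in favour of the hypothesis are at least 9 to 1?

5

Prior odds = 0.091/0.909 = 91/909.
Combined Bayes factor of the evidence already in hand = (1/3) × 15 = 5.
Odds after that evidence = (91/909) × 5 = 455/909.
Target odds = 9.
Need 2ⁿ ≥ 9 ÷ (455/909) = 8181/455.
2⁴ = 16 falls short of 8181/455 but 2⁵ = 32 reaches it, so n = 5.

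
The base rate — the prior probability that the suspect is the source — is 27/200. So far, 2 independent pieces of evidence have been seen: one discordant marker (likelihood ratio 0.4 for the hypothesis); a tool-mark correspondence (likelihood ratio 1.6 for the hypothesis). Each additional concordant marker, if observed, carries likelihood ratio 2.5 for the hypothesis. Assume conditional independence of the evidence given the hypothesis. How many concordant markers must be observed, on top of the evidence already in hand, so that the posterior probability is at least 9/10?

Prior odds = 0.135/0.865 = 27/173.
Combined Bayes factor of the evidence already in hand = 0.4 × 1.6 = 0.64.
Odds after that evidence = (27/173) × 0.64 = 432/4325.
Target odds = 0.9/0.1 = 9.
Need 2.5ⁿ ≥ 9 ÷ (432/4325) = 4325/48.
2.5⁴ = 39.0625 falls short of 4325/48 but 2.5⁵ = 97.65625 reaches it, so n = 5.

5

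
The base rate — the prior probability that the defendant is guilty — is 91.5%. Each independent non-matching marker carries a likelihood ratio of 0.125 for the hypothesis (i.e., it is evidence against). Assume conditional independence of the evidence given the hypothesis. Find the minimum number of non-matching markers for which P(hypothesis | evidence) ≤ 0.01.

Prior odds = 0.915/0.085 = 183/17.
Likelihood ratio per non-matching marker = 0.125.
Target posterior odds = 0.01/0.99 = 1/99.
Require 0.125ⁿ ≤ 1/99 ÷ (183/17) = 17/18117.
0.125³ = 0.001953125 is still above 17/18117 but 0.125⁴ = 1/4096 is at or below it, so n = 4.

4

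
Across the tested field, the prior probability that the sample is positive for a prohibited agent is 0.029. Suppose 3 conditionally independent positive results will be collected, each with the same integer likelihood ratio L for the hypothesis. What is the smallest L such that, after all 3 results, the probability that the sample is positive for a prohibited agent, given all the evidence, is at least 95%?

9

Prior odds = 0.029/0.971 = 29/971.
Target odds = 0.95/0.05 = 19.
Need L³ ≥ 19 ÷ (29/971) = 18449/29.
8³ = 512 < 18449/29 ≤ 729 = 9³, so L = 9.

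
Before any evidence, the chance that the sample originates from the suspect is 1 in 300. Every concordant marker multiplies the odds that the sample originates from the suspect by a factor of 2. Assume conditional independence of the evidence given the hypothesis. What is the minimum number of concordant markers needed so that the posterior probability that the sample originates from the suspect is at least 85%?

Prior odds: (1/300) ÷ (299/300) = 1/299.
Likelihood ratio per concordant marker = 2.
Target odds: 0.85 ÷ 0.15 = 17/3.
Need (1/299) × 2ⁿ ≥ 17/3, i.e. 2ⁿ ≥ 5083/3.
2¹⁰ = 1024 falls short of 5083/3 but 2¹¹ = 2048 reaches it, so n = 11.

11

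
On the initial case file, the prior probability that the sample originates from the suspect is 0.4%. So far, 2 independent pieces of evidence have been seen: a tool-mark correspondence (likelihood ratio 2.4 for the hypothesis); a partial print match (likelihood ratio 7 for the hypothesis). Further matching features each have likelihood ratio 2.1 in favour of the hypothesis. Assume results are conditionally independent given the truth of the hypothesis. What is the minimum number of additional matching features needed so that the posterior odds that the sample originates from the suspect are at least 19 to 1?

8

Prior odds = 0.004/0.996 = 1/249.
Combined Bayes factor of the evidence already in hand = 2.4 × 7 = 16.8.
Odds after that evidence = (1/249) × 16.8 = 28/415.
Target odds = 19.
Need 2.1ⁿ ≥ 19 ÷ (28/415) = 7885/28.
2.1⁷ ≈180.109 falls short of 7885/28 but 2.1⁸ ≈378.229 reaches it, so n = 8.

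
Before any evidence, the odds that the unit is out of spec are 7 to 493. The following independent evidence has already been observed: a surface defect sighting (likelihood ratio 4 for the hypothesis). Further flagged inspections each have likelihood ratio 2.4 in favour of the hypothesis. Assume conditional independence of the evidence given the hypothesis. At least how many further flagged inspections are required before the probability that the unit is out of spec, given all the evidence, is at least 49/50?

Prior odds = 7/493.
Bayes factor of the evidence already in hand = 4.
Odds after that evidence = (7/493) × 4 = 28/493.
Target odds = 0.98/0.02 = 49.
Need 2.4ⁿ ≥ 49 ÷ (28/493) = 862.75.
2.4⁷ = 35831808/78125 falls short of 862.75 but 2.4⁸ = 429981696/390625 reaches it, so n = 8.

8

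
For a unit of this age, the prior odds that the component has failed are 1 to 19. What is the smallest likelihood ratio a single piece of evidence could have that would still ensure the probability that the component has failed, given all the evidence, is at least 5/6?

Prior odds = 1/19.
Target odds = (5/6)/(1/6) = 5.
Required Bayes factor = 5 ÷ (1/19) = 95.

95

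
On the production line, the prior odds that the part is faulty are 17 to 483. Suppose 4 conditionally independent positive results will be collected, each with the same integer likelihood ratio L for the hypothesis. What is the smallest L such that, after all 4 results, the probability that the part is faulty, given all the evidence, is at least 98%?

Prior odds = 17/483.
Target odds = 0.98/0.02 = 49.
Need L⁴ ≥ 49 ÷ (17/483) = 23667/17.
6⁴ = 1296 < 23667/17 ≤ 2401 = 7⁴, so L = 7.

7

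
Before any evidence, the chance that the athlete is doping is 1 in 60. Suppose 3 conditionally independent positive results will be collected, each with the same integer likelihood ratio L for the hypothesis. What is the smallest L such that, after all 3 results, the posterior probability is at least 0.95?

Prior odds = (1/60)/(59/60) = 1/59.
Target odds = 0.95/0.05 = 19.
Need L³ ≥ 19 ÷ (1/59) = 1121.
10³ = 1000 < 1121 ≤ 1331 = 11³, so L = 11.

11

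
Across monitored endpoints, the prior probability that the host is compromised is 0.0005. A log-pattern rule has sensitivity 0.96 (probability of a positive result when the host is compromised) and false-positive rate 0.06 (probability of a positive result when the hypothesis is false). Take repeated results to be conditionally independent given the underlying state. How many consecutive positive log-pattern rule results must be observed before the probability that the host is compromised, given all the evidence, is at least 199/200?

5

Prior odds: 0.0005 ÷ 0.9995 = 1/1999.
Likelihood ratio of a positive result = 0.96/0.06 = 16.
Target odds: 0.995 ÷ 0.005 = 199.
Need (1/1999) × 16ⁿ ≥ 199, i.e. 16ⁿ ≥ 397801.
16⁴ = 65536 falls short of 397801 but 16⁵ = 1048576 reaches it, so n = 5.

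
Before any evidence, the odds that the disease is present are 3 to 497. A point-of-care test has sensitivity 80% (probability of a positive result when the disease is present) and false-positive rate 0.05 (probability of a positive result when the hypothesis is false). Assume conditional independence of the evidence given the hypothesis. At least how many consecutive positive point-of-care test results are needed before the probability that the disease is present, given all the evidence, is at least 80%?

3

Prior odds = 3/497.
Likelihood ratio of a positive result = 0.8/0.05 = 16.
Target odds: 0.8 ÷ 0.2 = 4.
Need (3/497) × 16ⁿ ≥ 4, i.e. 16ⁿ ≥ 1988/3.
16² = 256 falls short of 1988/3 but 16³ = 4096 reaches it, so n = 3.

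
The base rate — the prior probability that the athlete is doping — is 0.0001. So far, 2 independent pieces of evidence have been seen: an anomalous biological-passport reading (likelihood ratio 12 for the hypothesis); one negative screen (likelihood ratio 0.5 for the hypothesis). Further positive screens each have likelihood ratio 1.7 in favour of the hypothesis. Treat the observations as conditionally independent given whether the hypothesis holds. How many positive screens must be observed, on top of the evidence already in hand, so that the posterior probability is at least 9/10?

19

Prior odds = 0.0001/0.9999 = 1/9999.
Combined Bayes factor of the evidence already in hand = 12 × 0.5 = 6.
Odds after that evidence = (1/9999) × 6 = 2/3333.
Target odds = 0.9/0.1 = 9.
Need 1.7ⁿ ≥ 9 ÷ (2/3333) = 14998.5.
1.7¹⁸ ≈14063.1 falls short of 14998.5 but 1.7¹⁹ ≈23907.2 reaches it, so n = 19.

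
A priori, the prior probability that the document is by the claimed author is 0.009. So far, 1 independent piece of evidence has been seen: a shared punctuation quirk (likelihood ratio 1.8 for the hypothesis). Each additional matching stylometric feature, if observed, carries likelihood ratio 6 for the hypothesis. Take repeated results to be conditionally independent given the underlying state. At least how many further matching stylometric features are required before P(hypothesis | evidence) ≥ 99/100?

Prior odds = 0.009/0.991 = 9/991.
Bayes factor of the evidence already in hand = 1.8.
Odds after that evidence = (9/991) × 1.8 = 81/4955.
Target odds = 0.99/0.01 = 99.
Need 6ⁿ ≥ 99 ÷ (81/4955) = 54505/9.
6⁴ = 1296 falls short of 54505/9 but 6⁵ = 7776 reaches it, so n = 5.

5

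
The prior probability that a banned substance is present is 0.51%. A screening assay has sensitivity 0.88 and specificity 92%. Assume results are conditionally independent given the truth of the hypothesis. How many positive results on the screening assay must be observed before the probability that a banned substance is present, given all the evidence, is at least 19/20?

Prior odds = 0.0051/0.9949 = 51/9949.
False-positive rate = 1 − 0.92 = 0.08; likelihood ratio of a positive = 0.88/0.08 = 11.
Target odds: 0.95 ÷ 0.05 = 19.
Require 11ⁿ ≥ 19 ÷ (51/9949) = 189031/51.
11³ = 1331 falls short of 189031/51 but 11⁴ = 14641 reaches it, so n = 4.

4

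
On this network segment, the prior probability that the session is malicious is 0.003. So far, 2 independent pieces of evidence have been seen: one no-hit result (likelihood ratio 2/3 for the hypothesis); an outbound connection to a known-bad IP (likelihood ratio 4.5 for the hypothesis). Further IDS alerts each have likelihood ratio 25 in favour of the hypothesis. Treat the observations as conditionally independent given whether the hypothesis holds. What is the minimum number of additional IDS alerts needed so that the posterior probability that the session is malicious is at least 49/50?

Prior odds = 0.003/0.997 = 3/997.
Combined Bayes factor of the evidence already in hand = (2/3) × 4.5 = 3.
Odds after that evidence = (3/997) × 3 = 9/997.
Target odds = 0.98/0.02 = 49.
Need 25ⁿ ≥ 49 ÷ (9/997) = 48853/9.
25² = 625 falls short of 48853/9 but 25³ = 15625 reaches it, so n = 3.

3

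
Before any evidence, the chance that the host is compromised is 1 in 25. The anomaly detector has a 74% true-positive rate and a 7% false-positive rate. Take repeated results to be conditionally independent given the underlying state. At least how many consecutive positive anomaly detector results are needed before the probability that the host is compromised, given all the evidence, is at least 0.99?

4

Prior odds = 0.04/0.96 = 1/24.
Likelihood ratio of a positive result = 0.74/0.07 = 74/7.
Target odds: 0.99 ÷ 0.01 = 99.
Require (74/7)ⁿ ≥ 99 ÷ (1/24) = 2376.
(74/7)³ = 405224/343 falls short of 2376 but (74/7)⁴ = 29986576/2401 reaches it, so n = 4.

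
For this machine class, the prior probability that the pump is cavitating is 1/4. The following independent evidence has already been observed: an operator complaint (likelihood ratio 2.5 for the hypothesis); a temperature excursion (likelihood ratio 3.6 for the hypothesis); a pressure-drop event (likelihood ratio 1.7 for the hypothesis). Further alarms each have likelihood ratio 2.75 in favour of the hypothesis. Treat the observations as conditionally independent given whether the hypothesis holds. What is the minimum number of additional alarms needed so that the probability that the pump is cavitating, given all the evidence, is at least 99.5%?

Prior odds = 0.25/0.75 = 1/3.
Combined Bayes factor of the evidence already in hand = 2.5 × 3.6 × 1.7 = 15.3.
Odds after that evidence = (1/3) × 15.3 = 5.1.
Target odds = 0.995/0.005 = 199.
Need 2.75ⁿ ≥ 199 ÷ 5.1 = 1990/51.
2.75³ = 20.796875 falls short of 1990/51 but 2.75⁴ = 57.19140625 reaches it, so n = 4.

4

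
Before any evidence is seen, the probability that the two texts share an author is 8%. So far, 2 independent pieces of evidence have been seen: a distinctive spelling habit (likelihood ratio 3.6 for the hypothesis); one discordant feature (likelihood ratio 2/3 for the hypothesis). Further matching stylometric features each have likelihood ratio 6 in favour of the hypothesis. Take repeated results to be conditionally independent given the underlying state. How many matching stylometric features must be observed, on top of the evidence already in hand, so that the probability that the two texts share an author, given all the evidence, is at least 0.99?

Prior odds = 0.08/0.92 = 2/23.
Combined Bayes factor of the evidence already in hand = 3.6 × (2/3) = 2.4.
Odds after that evidence = (2/23) × 2.4 = 24/115.
Target odds = 0.99/0.01 = 99.
Need 6ⁿ ≥ 99 ÷ (24/115) = 474.375.
6³ = 216 falls short of 474.375 but 6⁴ = 1296 reaches it, so n = 4.

4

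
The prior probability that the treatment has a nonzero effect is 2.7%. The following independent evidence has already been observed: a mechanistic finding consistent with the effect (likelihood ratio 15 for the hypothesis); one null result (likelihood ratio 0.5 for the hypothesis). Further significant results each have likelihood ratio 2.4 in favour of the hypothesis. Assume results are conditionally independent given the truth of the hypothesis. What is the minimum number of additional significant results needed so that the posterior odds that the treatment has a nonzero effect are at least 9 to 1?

5

Prior odds = 0.027/0.973 = 27/973.
Combined Bayes factor of the evidence already in hand = 15 × 0.5 = 7.5.
Odds after that evidence = (27/973) × 7.5 = 405/1946.
Target odds = 9.
Need 2.4ⁿ ≥ 9 ÷ (405/1946) = 1946/45.
2.4⁴ = 33.1776 falls short of 1946/45 but 2.4⁵ = 79.62624 reaches it, so n = 5.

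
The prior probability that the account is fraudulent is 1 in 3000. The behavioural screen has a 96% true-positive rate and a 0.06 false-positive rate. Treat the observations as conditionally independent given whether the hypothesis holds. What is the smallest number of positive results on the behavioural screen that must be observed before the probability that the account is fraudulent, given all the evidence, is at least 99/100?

5

Prior odds: (1/3000) ÷ (2999/3000) = 1/2999.
Likelihood ratio of a positive result = 0.96/0.06 = 16.
Target posterior odds = 0.99/0.01 = 99.
Require 16ⁿ ≥ 99 ÷ (1/2999) = 296901.
16⁴ = 65536 falls short of 296901 but 16⁵ = 1048576 reaches it, so n = 5.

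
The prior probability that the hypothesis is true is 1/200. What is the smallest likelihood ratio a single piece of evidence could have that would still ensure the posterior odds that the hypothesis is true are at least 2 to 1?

398

Prior odds = 0.005/0.995 = 1/199.
Target odds = 2.
Required Bayes factor = 2 ÷ (1/199) = 398.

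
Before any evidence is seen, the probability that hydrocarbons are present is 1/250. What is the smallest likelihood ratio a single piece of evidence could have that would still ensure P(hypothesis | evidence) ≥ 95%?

Prior odds = 0.004/0.996 = 1/249.
Target odds = 0.95/0.05 = 19.
Required Bayes factor = 19 ÷ (1/249) = 4731.

4731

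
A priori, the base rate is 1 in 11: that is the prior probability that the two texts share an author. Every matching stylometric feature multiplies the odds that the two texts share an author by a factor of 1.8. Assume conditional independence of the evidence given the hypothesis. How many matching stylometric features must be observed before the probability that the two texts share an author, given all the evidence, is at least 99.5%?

Prior odds = (1/11)/(10/11) = 0.1.
Likelihood ratio per matching stylometric feature = 1.8.
Target posterior odds = 0.995/0.005 = 199.
Need 0.1 × 1.8ⁿ ≥ 199, i.e. 1.8ⁿ ≥ 1990.
1.8¹² ≈1156.83 falls short of 1990 but 1.8¹³ ≈2082.3 reaches it, so n = 13.

13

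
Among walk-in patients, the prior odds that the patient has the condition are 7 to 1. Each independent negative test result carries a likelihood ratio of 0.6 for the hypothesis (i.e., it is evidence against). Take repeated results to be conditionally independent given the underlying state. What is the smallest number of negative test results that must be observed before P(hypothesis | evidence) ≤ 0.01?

13

Prior odds = 7.
Likelihood ratio per negative test result = 0.6.
Target posterior odds = 0.01/0.99 = 1/99.
Need 7 × 0.6ⁿ ≤ 1/99, i.e. 0.6ⁿ ≤ 1/693.
0.6¹² = 531441/244140625 is still above 1/693 but 0.6¹³ ≈0.00130607 is at or below it, so n = 13.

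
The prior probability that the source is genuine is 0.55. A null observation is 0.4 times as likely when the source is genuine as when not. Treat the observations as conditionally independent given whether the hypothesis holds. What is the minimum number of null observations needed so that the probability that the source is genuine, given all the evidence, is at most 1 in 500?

7

Prior odds = 0.55/0.45 = 11/9.
Likelihood ratio per null observation = 0.4.
Target odds: 0.002 ÷ 0.998 = 1/499.
Need (11/9) × 0.4ⁿ ≤ 1/499, i.e. 0.4ⁿ ≤ 9/5489.
0.4⁶ = 64/15625 is still above 9/5489 but 0.4⁷ = 128/78125 is at or below it, so n = 7.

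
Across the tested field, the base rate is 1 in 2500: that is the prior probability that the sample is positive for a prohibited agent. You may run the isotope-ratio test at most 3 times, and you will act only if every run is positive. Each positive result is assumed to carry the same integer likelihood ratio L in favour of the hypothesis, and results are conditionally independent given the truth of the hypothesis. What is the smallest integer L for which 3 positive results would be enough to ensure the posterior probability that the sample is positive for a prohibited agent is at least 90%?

Prior odds = 0.0004/0.9996 = 1/2499.
Target odds = 0.9/0.1 = 9.
Need L³ ≥ 9 ÷ (1/2499) = 22491.
28³ = 21952 < 22491 ≤ 24389 = 29³, so L = 29.

29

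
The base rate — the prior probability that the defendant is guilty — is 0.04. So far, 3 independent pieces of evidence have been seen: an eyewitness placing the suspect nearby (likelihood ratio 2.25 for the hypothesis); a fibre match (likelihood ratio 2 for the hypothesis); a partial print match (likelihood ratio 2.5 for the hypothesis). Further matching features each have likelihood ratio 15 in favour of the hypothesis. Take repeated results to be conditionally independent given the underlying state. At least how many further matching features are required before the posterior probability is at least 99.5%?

3

Prior odds = 0.04/0.96 = 1/24.
Combined Bayes factor of the evidence already in hand = 2.25 × 2 × 2.5 = 11.25.
Odds after that evidence = (1/24) × 11.25 = 0.46875.
Target odds = 0.995/0.005 = 199.
Need 15ⁿ ≥ 199 ÷ 0.46875 = 6368/15.
15² = 225 falls short of 6368/15 but 15³ = 3375 reaches it, so n = 3.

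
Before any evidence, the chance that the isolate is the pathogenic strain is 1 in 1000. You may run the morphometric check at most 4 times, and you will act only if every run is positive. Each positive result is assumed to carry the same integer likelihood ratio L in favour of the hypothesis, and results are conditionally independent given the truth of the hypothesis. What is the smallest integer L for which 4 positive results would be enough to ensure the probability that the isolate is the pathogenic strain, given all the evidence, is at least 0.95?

12

Prior odds = 0.001/0.999 = 1/999.
Target odds = 0.95/0.05 = 19.
Need L⁴ ≥ 19 ÷ (1/999) = 18981.
11⁴ = 14641 < 18981 ≤ 20736 = 12⁴, so L = 12.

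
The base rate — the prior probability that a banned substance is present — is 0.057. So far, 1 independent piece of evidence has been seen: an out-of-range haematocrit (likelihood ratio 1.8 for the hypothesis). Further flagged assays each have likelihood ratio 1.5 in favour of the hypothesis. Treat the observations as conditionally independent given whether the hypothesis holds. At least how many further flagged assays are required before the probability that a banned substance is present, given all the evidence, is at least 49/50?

Prior odds = 0.057/0.943 = 57/943.
Bayes factor of the evidence already in hand = 1.8.
Odds after that evidence = (57/943) × 1.8 = 513/4715.
Target odds = 0.98/0.02 = 49.
Need 1.5ⁿ ≥ 49 ÷ (513/4715) = 231035/513.
1.5¹⁵ = 14348907/32768 falls short of 231035/513 but 1.5¹⁶ = 43046721/65536 reaches it, so n = 16.

16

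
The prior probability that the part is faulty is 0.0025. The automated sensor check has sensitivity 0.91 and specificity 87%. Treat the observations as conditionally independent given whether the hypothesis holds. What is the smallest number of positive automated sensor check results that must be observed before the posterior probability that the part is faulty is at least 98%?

6

Prior odds = 0.0025/0.9975 = 1/399.
False-positive rate = 1 − 0.87 = 0.13; likelihood ratio of a positive = 0.91/0.13 = 7.
Target odds: 0.98 ÷ 0.02 = 49.
Need (1/399) × 7ⁿ ≥ 49, i.e. 7ⁿ ≥ 19551.
7⁵ = 16807 falls short of 19551 but 7⁶ = 117649 reaches it, so n = 6.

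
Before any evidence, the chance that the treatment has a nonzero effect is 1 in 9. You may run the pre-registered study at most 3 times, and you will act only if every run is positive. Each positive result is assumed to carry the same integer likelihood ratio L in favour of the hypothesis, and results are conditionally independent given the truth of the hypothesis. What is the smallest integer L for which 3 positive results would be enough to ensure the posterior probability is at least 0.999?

20

Prior odds = (1/9)/(8/9) = 0.125.
Target odds = 0.999/0.001 = 999.
Need L³ ≥ 999 ÷ 0.125 = 7992.
19³ = 6859 < 7992 ≤ 8000 = 20³, so L = 20.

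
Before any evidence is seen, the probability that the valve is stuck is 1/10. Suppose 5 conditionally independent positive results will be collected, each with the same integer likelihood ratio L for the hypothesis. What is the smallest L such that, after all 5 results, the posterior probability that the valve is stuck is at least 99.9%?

Prior odds = 0.1/0.9 = 1/9.
Target odds = 0.999/0.001 = 999.
Need L⁵ ≥ 999 ÷ (1/9) = 8991.
6⁵ = 7776 < 8991 ≤ 16807 = 7⁵, so L = 7.

7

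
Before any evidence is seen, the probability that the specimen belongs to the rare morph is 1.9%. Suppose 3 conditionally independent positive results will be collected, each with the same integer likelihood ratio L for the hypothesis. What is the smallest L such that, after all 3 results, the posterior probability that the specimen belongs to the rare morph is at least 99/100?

18

Prior odds = 0.019/0.981 = 19/981.
Target odds = 0.99/0.01 = 99.
Need L³ ≥ 99 ÷ (19/981) = 97119/19.
17³ = 4913 < 97119/19 ≤ 5832 = 18³, so L = 18.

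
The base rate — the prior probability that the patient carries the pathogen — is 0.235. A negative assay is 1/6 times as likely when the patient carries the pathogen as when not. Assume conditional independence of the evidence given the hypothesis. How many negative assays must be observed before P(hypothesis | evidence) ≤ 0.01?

Prior odds = 0.235/0.765 = 47/153.
Likelihood ratio per negative assay = 1/6.
Target posterior odds = 0.01/0.99 = 1/99.
Require (1/6)ⁿ ≤ 1/99 ÷ (47/153) = 17/517.
(1/6)¹ = 1/6 is still above 17/517 but (1/6)² = 1/36 is at or below it, so n = 2.

2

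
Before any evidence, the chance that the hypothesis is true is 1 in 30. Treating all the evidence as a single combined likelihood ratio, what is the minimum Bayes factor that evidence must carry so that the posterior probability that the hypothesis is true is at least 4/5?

116

Prior odds = (1/30)/(29/30) = 1/29.
Target odds = 0.8/0.2 = 4.
Required Bayes factor = 4 ÷ (1/29) = 116.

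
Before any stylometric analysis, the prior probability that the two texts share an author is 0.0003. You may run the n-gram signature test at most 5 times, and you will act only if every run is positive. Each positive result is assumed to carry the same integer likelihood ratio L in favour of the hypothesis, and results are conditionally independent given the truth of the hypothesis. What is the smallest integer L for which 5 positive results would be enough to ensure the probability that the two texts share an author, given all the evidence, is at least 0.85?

8

Prior odds = 0.0003/0.9997 = 3/9997.
Target odds = 0.85/0.15 = 17/3.
Need L⁵ ≥ 17/3 ÷ (3/9997) = 169949/9.
7⁵ = 16807 < 169949/9 ≤ 32768 = 8⁵, so L = 8.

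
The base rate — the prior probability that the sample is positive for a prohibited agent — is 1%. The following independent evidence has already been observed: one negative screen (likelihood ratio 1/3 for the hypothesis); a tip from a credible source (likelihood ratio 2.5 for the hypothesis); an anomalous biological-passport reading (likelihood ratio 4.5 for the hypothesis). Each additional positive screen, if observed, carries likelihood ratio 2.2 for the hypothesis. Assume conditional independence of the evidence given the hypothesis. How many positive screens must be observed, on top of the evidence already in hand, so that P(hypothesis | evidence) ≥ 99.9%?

13

Prior odds = 0.01/0.99 = 1/99.
Combined Bayes factor of the evidence already in hand = (1/3) × 2.5 × 4.5 = 3.75.
Odds after that evidence = (1/99) × 3.75 = 5/132.
Target odds = 0.999/0.001 = 999.
Need 2.2ⁿ ≥ 999 ÷ (5/132) = 26373.6.
2.2¹² ≈12855 falls short of 26373.6 but 2.2¹³ ≈28281 reaches it, so n = 13.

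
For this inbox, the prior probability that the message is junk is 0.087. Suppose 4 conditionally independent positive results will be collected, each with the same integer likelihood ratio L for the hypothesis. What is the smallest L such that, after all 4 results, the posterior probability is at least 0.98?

5

Prior odds = 0.087/0.913 = 87/913.
Target odds = 0.98/0.02 = 49.
Need L⁴ ≥ 49 ÷ (87/913) = 44737/87.
4⁴ = 256 < 44737/87 ≤ 625 = 5⁴, so L = 5.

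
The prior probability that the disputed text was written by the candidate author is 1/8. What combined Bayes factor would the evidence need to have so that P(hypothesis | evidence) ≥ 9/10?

Prior odds = 0.125/0.875 = 1/7.
Target odds = 0.9/0.1 = 9.
Required Bayes factor = 9 ÷ (1/7) = 63.

63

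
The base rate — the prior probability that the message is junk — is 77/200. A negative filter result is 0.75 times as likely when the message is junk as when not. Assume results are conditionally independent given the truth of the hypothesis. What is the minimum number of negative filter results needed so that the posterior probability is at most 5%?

Prior odds = 0.385/0.615 = 77/123.
Likelihood ratio per negative filter result = 0.75.
Target posterior odds = 0.05/0.95 = 1/19.
Require 0.75ⁿ ≤ 1/19 ÷ (77/123) = 123/1463.
0.75⁸ = 6561/65536 is still above 123/1463 but 0.75⁹ = 19683/262144 is at or below it, so n = 9.

9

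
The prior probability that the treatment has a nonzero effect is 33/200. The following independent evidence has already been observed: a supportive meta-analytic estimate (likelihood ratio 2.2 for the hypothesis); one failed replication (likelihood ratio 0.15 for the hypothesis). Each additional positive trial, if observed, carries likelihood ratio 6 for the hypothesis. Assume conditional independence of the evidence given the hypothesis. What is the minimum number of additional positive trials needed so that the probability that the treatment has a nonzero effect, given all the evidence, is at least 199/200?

Prior odds = 0.165/0.835 = 33/167.
Combined Bayes factor of the evidence already in hand = 2.2 × 0.15 = 0.33.
Odds after that evidence = (33/167) × 0.33 = 1089/16700.
Target odds = 0.995/0.005 = 199.
Need 6ⁿ ≥ 199 ÷ (1089/16700) = 3323300/1089.
6⁴ = 1296 falls short of 3323300/1089 but 6⁵ = 7776 reaches it, so n = 5.

5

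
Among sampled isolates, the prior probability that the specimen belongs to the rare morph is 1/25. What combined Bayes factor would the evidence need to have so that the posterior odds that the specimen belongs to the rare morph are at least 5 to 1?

Prior odds = 0.04/0.96 = 1/24.
Target odds = 5.
Required Bayes factor = 5 ÷ (1/24) = 120.

120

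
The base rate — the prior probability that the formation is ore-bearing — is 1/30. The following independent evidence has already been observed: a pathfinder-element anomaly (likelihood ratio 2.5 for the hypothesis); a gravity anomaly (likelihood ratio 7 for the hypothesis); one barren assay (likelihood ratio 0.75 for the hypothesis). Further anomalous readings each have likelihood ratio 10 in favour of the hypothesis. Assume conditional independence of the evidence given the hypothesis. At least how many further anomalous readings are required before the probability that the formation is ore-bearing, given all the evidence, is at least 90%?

Prior odds = (1/30)/(29/30) = 1/29.
Combined Bayes factor of the evidence already in hand = 2.5 × 7 × 0.75 = 13.125.
Odds after that evidence = (1/29) × 13.125 = 105/232.
Target odds = 0.9/0.1 = 9.
Need 10ⁿ ≥ 9 ÷ (105/232) = 696/35.
10¹ = 10 falls short of 696/35 but 10² = 100 reaches it, so n = 2.

2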